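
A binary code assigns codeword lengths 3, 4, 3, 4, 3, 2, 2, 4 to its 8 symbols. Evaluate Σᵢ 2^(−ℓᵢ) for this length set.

1.0625

With common denominator 2^4 = 16: Σ 2^(−ℓᵢ) = 2/16 + 1/16 + 2/16 + 1/16 + 2/16 + 4/16 + 4/16 + 1/16 = 17/16 = 1.0625.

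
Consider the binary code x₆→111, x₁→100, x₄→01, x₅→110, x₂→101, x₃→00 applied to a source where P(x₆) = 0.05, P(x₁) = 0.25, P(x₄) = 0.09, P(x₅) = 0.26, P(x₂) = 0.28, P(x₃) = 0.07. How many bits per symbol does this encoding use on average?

L̄ = Σ pᵢ·ℓᵢ = 0.05·3 + 0.25·3 + 0.09·2 + 0.26·3 + 0.28·3 + 0.07·2 = 2.84 bits/symbol.

2.84 bits/symbol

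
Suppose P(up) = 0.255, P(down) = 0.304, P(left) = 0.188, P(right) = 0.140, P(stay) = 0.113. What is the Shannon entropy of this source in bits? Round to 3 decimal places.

H = −Σ pᵢ log₂ pᵢ.
−0.255·log₂(0.255) = 0.5027
−0.304·log₂(0.304) = 0.5222
−0.188·log₂(0.188) = 0.4533
−0.140·log₂(0.140) = 0.3971
−0.113·log₂(0.113) = 0.3555
Sum ≈ 2.2308 → 2.231 bits.

2.231 bits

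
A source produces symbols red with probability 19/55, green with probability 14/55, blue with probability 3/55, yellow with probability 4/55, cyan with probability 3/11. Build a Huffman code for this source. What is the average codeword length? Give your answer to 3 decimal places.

Repeatedly combine the two least-probable nodes; the expected code length is the sum of the merged weights.
merge 3/55 + 4/55 → 7/55
merge 7/55 + 14/55 → 21/55
merge 3/11 + 19/55 → 34/55
merge 21/55 + 34/55 → 1
L = 7/55 + 21/55 + 34/55 + 1 = 117/55 ≈ 2.127 bits/symbol.

2.127 bits/symbol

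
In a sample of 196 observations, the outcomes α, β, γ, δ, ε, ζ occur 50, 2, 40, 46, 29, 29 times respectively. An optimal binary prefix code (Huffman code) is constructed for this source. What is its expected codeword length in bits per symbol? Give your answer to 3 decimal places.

2.464 bits/symbol

Probabilities are the counts divided by 196.
Repeatedly combine the two least-probable nodes; the expected code length is the sum of the merged weights.
merge 1/98 + 29/196 → 31/196
merge 29/196 + 31/196 → 15/49
merge 10/49 + 23/98 → 43/98
merge 25/98 + 15/49 → 55/98
merge 43/98 + 55/98 → 1
L = 31/196 + 15/49 + 43/98 + 55/98 + 1 = 69/28 ≈ 2.464 bits/symbol.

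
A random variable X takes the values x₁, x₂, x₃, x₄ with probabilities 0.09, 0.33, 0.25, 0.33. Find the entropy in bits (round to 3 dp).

H = −Σ pᵢ log₂ pᵢ.
−0.09·log₂(0.09) = 0.3127
−0.33·log₂(0.33) = 0.5278
−0.25·log₂(0.25) = 0.5000
−0.33·log₂(0.33) = 0.5278
Sum ≈ 1.8683 → 1.868 bits.

1.868 bits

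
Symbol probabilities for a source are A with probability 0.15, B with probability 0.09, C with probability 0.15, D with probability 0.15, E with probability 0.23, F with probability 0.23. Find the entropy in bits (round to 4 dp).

H = −Σ pᵢ log₂ pᵢ.
−0.15·log₂(0.15) = 0.4105
−0.09·log₂(0.09) = 0.3127
−0.15·log₂(0.15) = 0.4105
−0.15·log₂(0.15) = 0.4105
−0.23·log₂(0.23) = 0.4877
−0.23·log₂(0.23) = 0.4877
Sum ≈ 2.5196 → 2.5196 bits.

2.5196 bits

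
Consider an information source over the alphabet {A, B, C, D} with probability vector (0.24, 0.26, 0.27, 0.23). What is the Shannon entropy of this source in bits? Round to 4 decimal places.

1.9971 bits

H = −Σ pᵢ log₂ pᵢ.
−0.24·log₂(0.24) = 0.4941
−0.26·log₂(0.26) = 0.5053
−0.27·log₂(0.27) = 0.5100
−0.23·log₂(0.23) = 0.4877
Sum ≈ 1.9971 → 1.9971 bits.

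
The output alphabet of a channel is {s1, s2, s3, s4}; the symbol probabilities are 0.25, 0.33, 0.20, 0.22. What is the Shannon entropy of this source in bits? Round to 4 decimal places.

1.9728 bits

H = −Σ pᵢ log₂ pᵢ.
−0.25·log₂(0.25) = 0.5000
−0.33·log₂(0.33) = 0.5278
−0.20·log₂(0.20) = 0.4644
−0.22·log₂(0.22) = 0.4806
Sum ≈ 1.9728 → 1.9728 bits.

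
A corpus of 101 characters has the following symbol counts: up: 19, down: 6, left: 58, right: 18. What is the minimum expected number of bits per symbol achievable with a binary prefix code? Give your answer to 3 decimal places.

Probabilities are the counts divided by 101.
Repeatedly combine the two least-probable nodes; the expected code length is the sum of the merged weights.
merge 6/101 + 18/101 → 24/101
merge 19/101 + 24/101 → 43/101
merge 43/101 + 58/101 → 1
L = 24/101 + 43/101 + 1 = 168/101 ≈ 1.663 bits/symbol.

1.663 bits/symbol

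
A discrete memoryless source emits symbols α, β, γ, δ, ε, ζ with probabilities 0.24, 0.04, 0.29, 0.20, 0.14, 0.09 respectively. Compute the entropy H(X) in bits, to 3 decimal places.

H = −Σ pᵢ log₂ pᵢ.
−0.24·log₂(0.24) = 0.4941
−0.04·log₂(0.04) = 0.1858
−0.29·log₂(0.29) = 0.5179
−0.20·log₂(0.20) = 0.4644
−0.14·log₂(0.14) = 0.3971
−0.09·log₂(0.09) = 0.3127
Sum ≈ 2.3719 → 2.372 bits.

2.372 bits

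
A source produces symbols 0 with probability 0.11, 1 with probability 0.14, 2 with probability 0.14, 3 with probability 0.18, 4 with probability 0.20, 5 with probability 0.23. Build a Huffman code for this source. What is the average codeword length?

Repeatedly combine the two least-probable nodes; the expected code length is the sum of the merged weights.
merge 11/100 + 7/50 → 1/4
merge 7/50 + 9/50 → 8/25
merge 1/5 + 23/100 → 43/100
merge 1/4 + 8/25 → 57/100
merge 43/100 + 57/100 → 1
L = 1/4 + 8/25 + 43/100 + 57/100 + 1 = 257/100 = 2.57 bits/symbol.

2.57 bits/symbol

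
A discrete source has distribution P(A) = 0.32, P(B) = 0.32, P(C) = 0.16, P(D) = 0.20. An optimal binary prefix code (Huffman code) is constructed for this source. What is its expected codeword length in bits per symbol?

Repeatedly combine the two least-probable nodes; the expected code length is the sum of the merged weights.
merge 4/25 + 1/5 → 9/25
merge 8/25 + 8/25 → 16/25
merge 9/25 + 16/25 → 1
L = 9/25 + 16/25 + 1 = 2 bits/symbol.

2 bits/symbol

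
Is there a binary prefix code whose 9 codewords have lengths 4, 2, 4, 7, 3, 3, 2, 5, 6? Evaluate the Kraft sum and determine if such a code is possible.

With common denominator 2^7 = 128: Σ 2^(−ℓᵢ) = 8/128 + 32/128 + 8/128 + 1/128 + 16/128 + 16/128 + 32/128 + 4/128 + 2/128 = 119/128 = 0.9296875.
Kraft's inequality requires Σ ≤ 1; here Σ = 0.9296875 ≤ 1, so such a prefix code exists.

0.9296875; yes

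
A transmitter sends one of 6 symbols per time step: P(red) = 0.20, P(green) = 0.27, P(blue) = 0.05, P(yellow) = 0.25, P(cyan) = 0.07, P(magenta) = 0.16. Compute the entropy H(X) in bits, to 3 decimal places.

H = −Σ pᵢ log₂ pᵢ.
−0.20·log₂(0.20) = 0.4644
−0.27·log₂(0.27) = 0.5100
−0.05·log₂(0.05) = 0.2161
−0.25·log₂(0.25) = 0.5000
−0.07·log₂(0.07) = 0.2686
−0.16·log₂(0.16) = 0.4230
Sum ≈ 2.3821 → 2.382 bits.

2.382 bits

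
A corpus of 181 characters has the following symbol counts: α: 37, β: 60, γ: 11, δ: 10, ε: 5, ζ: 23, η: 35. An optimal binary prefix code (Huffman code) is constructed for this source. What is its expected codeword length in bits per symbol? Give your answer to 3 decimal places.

2.497 bits/symbol

Probabilities are the counts divided by 181.
Repeatedly combine the two least-probable nodes; the expected code length is the sum of the merged weights.
merge 5/181 + 10/181 → 15/181
merge 11/181 + 15/181 → 26/181
merge 23/181 + 26/181 → 49/181
merge 35/181 + 37/181 → 72/181
merge 49/181 + 60/181 → 109/181
merge 72/181 + 109/181 → 1
L = 15/181 + 26/181 + 49/181 + 72/181 + 109/181 + 1 = 452/181 ≈ 2.497 bits/symbol.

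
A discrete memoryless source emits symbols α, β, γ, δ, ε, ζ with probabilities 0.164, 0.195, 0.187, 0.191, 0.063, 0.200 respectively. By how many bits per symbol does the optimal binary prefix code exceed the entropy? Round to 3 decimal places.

Entropy H = −Σ p log₂ p ≈ 2.5118 bits.
Huffman merges: 63/1000+41/250→227/1000; 187/1000+191/1000→189/500; 39/200+1/5→79/200; 227/1000+189/500→121/200; 79/200+121/200→1. L = 521/200 ≈ 2.6050.
L − H = 2.6050 − 2.5118 = 0.093 bits.

0.093 bits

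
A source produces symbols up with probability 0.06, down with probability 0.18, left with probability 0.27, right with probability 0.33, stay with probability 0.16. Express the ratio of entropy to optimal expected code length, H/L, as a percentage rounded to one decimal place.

Entropy H = −Σ p log₂ p ≈ 2.1497 bits.
Huffman merges: 3/50+4/25→11/50; 9/50+11/50→2/5; 27/100+33/100→3/5; 2/5+3/5→1. L = 111/50 ≈ 2.2200.
Efficiency = H/L = 2.1497/2.2200 = 96.8%.

96.8%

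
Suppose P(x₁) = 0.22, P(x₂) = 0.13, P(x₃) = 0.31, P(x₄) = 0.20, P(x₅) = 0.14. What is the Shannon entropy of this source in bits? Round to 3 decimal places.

2.249 bits

H = −Σ pᵢ log₂ pᵢ.
−0.22·log₂(0.22) = 0.4806
−0.13·log₂(0.13) = 0.3826
−0.31·log₂(0.31) = 0.5238
−0.20·log₂(0.20) = 0.4644
−0.14·log₂(0.14) = 0.3971
Sum ≈ 2.2485 → 2.249 bits.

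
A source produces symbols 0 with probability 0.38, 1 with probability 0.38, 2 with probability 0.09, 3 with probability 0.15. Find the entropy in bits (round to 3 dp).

H = −Σ pᵢ log₂ pᵢ.
−0.38·log₂(0.38) = 0.5305
−0.38·log₂(0.38) = 0.5305
−0.09·log₂(0.09) = 0.3127
−0.15·log₂(0.15) = 0.4105
Sum ≈ 1.7841 → 1.784 bits.

1.784 bits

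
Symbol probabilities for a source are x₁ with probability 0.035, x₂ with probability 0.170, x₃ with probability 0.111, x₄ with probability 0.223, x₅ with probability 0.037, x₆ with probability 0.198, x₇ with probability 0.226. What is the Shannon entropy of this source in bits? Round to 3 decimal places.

2.562 bits

H = −Σ pᵢ log₂ pᵢ.
−0.035·log₂(0.035) = 0.1693
−0.170·log₂(0.170) = 0.4346
−0.111·log₂(0.111) = 0.3520
−0.223·log₂(0.223) = 0.4828
−0.037·log₂(0.037) = 0.1760
−0.198·log₂(0.198) = 0.4626
−0.226·log₂(0.226) = 0.4849
Sum ≈ 2.5622 → 2.562 bits.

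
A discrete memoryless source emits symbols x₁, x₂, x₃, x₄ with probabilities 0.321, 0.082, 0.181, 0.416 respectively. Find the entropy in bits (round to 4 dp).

H = −Σ pᵢ log₂ pᵢ.
−0.321·log₂(0.321) = 0.5262
−0.082·log₂(0.082) = 0.2959
−0.181·log₂(0.181) = 0.4463
−0.416·log₂(0.416) = 0.5264
Sum ≈ 1.7948 → 1.7948 bits.

1.7948 bits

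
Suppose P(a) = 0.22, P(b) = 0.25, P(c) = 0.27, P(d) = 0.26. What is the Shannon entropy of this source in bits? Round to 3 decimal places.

H = −Σ pᵢ log₂ pᵢ.
−0.22·log₂(0.22) = 0.4806
−0.25·log₂(0.25) = 0.5000
−0.27·log₂(0.27) = 0.5100
−0.26·log₂(0.26) = 0.5053
Sum ≈ 1.9959 → 1.996 bits.

1.996 bits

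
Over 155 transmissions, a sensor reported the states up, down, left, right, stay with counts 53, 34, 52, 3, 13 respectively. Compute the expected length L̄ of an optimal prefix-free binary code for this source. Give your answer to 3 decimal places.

Probabilities are the counts divided by 155.
Repeatedly combine the two least-probable nodes; the expected code length is the sum of the merged weights.
merge 3/155 + 13/155 → 16/155
merge 16/155 + 34/155 → 10/31
merge 10/31 + 52/155 → 102/155
merge 53/155 + 102/155 → 1
L = 16/155 + 10/31 + 102/155 + 1 = 323/155 ≈ 2.084 bits/symbol.

2.084 bits/symbol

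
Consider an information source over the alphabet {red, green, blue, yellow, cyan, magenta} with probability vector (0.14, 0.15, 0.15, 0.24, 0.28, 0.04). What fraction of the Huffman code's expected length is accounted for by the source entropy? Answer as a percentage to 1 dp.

Entropy H = −Σ p log₂ p ≈ 2.4123 bits.
Huffman merges: 1/25+7/50→9/50; 3/20+3/20→3/10; 9/50+6/25→21/50; 7/25+3/10→29/50; 21/50+29/50→1. L = 62/25 ≈ 2.4800.
Efficiency = H/L = 2.4123/2.4800 = 97.3%.

97.3%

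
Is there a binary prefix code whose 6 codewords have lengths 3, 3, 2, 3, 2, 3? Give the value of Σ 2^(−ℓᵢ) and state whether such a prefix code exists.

With common denominator 2^3 = 8: Σ 2^(−ℓᵢ) = 1/8 + 1/8 + 2/8 + 1/8 + 2/8 + 1/8 = 8/8 = 1.
Kraft's inequality requires Σ ≤ 1; here Σ = 1 ≤ 1, so such a prefix code exists.

1; yes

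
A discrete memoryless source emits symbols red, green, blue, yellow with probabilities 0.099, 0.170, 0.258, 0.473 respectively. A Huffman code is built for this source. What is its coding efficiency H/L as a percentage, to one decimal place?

99.1%

Entropy H = −Σ p log₂ p ≈ 1.7801 bits.
Huffman merges: 99/1000+17/100→269/1000; 129/500+269/1000→527/1000; 473/1000+527/1000→1. L = 449/250 ≈ 1.7960.
Efficiency = H/L = 1.7801/1.7960 = 99.1%.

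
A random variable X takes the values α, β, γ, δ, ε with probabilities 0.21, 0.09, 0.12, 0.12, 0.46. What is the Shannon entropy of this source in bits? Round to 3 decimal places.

2.035 bits

H = −Σ pᵢ log₂ pᵢ.
−0.21·log₂(0.21) = 0.4728
−0.09·log₂(0.09) = 0.3127
−0.12·log₂(0.12) = 0.3671
−0.12·log₂(0.12) = 0.3671
−0.46·log₂(0.46) = 0.5153
Sum ≈ 2.0349 → 2.035 bits.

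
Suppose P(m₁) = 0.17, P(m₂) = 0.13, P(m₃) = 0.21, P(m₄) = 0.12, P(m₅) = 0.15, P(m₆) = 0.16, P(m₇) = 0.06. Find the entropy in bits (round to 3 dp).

2.734 bits

H = −Σ pᵢ log₂ pᵢ.
−0.17·log₂(0.17) = 0.4346
−0.13·log₂(0.13) = 0.3826
−0.21·log₂(0.21) = 0.4728
−0.12·log₂(0.12) = 0.3671
−0.15·log₂(0.15) = 0.4105
−0.16·log₂(0.16) = 0.4230
−0.06·log₂(0.06) = 0.2435
Sum ≈ 2.7342 → 2.734 bits.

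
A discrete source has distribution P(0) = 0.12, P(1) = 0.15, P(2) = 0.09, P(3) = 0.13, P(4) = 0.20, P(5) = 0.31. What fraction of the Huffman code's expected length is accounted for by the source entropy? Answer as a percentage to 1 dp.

Entropy H = −Σ p log₂ p ≈ 2.4611 bits.
Huffman merges: 9/100+3/25→21/100; 13/100+3/20→7/25; 1/5+21/100→41/100; 7/25+31/100→59/100; 41/100+59/100→1. L = 249/100 ≈ 2.4900.
Efficiency = H/L = 2.4611/2.4900 = 98.8%.

98.8%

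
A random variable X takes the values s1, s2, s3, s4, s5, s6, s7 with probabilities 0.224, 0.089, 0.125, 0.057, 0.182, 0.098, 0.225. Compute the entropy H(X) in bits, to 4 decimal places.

2.6646 bits

H = −Σ pᵢ log₂ pᵢ.
−0.224·log₂(0.224) = 0.4835
−0.089·log₂(0.089) = 0.3106
−0.125·log₂(0.125) = 0.3750
−0.057·log₂(0.057) = 0.2356
−0.182·log₂(0.182) = 0.4474
−0.098·log₂(0.098) = 0.3284
−0.225·log₂(0.225) = 0.4842
Sum ≈ 2.6646 → 2.6646 bits.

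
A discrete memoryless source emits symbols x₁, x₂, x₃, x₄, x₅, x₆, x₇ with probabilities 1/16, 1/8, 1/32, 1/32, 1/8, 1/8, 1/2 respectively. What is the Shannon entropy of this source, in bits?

2.1875 bits

Each probability is a power of 1/2, so log₂(1/p) is an integer.
H = Σ p·log₂(1/p) = 1/16·4 + 1/8·3 + 1/32·5 + 1/32·5 + 1/8·3 + 1/8·3 + 1/2·1 = 2.1875 bits.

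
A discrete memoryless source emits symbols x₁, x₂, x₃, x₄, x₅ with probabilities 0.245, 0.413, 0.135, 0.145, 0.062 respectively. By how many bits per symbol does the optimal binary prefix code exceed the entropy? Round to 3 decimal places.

0.059 bits

Entropy H = −Σ p log₂ p ≈ 2.0667 bits.
Huffman merges: 31/500+27/200→197/1000; 29/200+197/1000→171/500; 49/200+171/500→587/1000; 413/1000+587/1000→1. L = 1063/500 ≈ 2.1260.
L − H = 2.1260 − 2.0667 = 0.059 bits.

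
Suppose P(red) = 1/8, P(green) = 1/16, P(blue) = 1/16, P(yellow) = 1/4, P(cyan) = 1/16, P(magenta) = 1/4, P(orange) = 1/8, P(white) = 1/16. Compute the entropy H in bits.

Each probability is a power of 1/2, so log₂(1/p) is an integer.
H = Σ p·log₂(1/p) = 1/8·3 + 1/16·4 + 1/16·4 + 1/4·2 + 1/16·4 + 1/4·2 + 1/8·3 + 1/16·4 = 2.75 bits.

2.75 bits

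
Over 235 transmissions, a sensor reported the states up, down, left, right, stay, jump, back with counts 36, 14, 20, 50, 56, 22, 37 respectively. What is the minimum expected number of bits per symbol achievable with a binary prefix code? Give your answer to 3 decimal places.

2.694 bits/symbol

Probabilities are the counts divided by 235.
Repeatedly combine the two least-probable nodes; the expected code length is the sum of the merged weights.
merge 14/235 + 4/47 → 34/235
merge 22/235 + 34/235 → 56/235
merge 36/235 + 37/235 → 73/235
merge 10/47 + 56/235 → 106/235
merge 56/235 + 73/235 → 129/235
merge 106/235 + 129/235 → 1
L = 34/235 + 56/235 + 73/235 + 106/235 + 129/235 + 1 = 633/235 ≈ 2.694 bits/symbol.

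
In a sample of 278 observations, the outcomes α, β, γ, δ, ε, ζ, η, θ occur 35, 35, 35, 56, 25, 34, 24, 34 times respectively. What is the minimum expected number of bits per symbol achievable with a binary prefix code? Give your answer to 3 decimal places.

2.975 bits/symbol

Probabilities are the counts divided by 278.
Repeatedly combine the two least-probable nodes; the expected code length is the sum of the merged weights.
merge 12/139 + 25/278 → 49/278
merge 17/139 + 17/139 → 34/139
merge 35/278 + 35/278 → 35/139
merge 35/278 + 49/278 → 42/139
merge 28/139 + 34/139 → 62/139
merge 35/139 + 42/139 → 77/139
merge 62/139 + 77/139 → 1
L = 49/278 + 34/139 + 35/139 + 42/139 + 62/139 + 77/139 + 1 = 827/278 ≈ 2.975 bits/symbol.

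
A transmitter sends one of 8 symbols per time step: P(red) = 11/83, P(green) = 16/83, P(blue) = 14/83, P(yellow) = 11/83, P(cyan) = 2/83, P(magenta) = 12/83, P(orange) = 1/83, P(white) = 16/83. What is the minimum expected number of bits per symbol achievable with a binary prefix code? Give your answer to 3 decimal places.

2.819 bits/symbol

Repeatedly combine the two least-probable nodes; the expected code length is the sum of the merged weights.
merge 1/83 + 2/83 → 3/83
merge 3/83 + 11/83 → 14/83
merge 11/83 + 12/83 → 23/83
merge 14/83 + 14/83 → 28/83
merge 16/83 + 16/83 → 32/83
merge 23/83 + 28/83 → 51/83
merge 32/83 + 51/83 → 1
L = 3/83 + 14/83 + 23/83 + 28/83 + 32/83 + 51/83 + 1 = 234/83 ≈ 2.819 bits/symbol.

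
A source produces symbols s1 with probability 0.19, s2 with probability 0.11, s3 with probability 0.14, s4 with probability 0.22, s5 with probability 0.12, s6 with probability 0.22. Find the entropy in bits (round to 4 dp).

2.5308 bits

H = −Σ pᵢ log₂ pᵢ.
−0.19·log₂(0.19) = 0.4552
−0.11·log₂(0.11) = 0.3503
−0.14·log₂(0.14) = 0.3971
−0.22·log₂(0.22) = 0.4806
−0.12·log₂(0.12) = 0.3671
−0.22·log₂(0.22) = 0.4806
Sum ≈ 2.5308 → 2.5308 bits.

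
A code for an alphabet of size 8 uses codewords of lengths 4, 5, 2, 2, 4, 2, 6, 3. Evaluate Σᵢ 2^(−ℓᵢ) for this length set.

1.046875

With common denominator 2^6 = 64: Σ 2^(−ℓᵢ) = 4/64 + 2/64 + 16/64 + 16/64 + 4/64 + 16/64 + 1/64 + 8/64 = 67/64 = 1.046875.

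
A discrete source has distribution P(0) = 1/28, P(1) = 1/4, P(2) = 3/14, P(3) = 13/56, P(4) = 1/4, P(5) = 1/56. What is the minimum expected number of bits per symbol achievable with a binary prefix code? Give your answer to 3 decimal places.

Repeatedly combine the two least-probable nodes; the expected code length is the sum of the merged weights.
merge 1/56 + 1/28 → 3/56
merge 3/56 + 3/14 → 15/56
merge 13/56 + 1/4 → 27/56
merge 1/4 + 15/56 → 29/56
merge 27/56 + 29/56 → 1
L = 3/56 + 15/56 + 27/56 + 29/56 + 1 = 65/28 ≈ 2.321 bits/symbol.

2.321 bits/symbol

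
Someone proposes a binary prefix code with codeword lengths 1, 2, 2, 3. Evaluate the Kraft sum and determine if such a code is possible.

With common denominator 2^3 = 8: Σ 2^(−ℓᵢ) = 4/8 + 2/8 + 2/8 + 1/8 = 9/8 = 1.125.
Kraft's inequality requires Σ ≤ 1; here Σ = 1.125 > 1, so no such prefix code exists.

1.125; no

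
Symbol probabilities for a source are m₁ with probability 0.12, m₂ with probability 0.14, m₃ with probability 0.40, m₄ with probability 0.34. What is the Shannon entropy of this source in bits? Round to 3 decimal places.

1.822 bits

H = −Σ pᵢ log₂ pᵢ.
−0.12·log₂(0.12) = 0.3671
−0.14·log₂(0.14) = 0.3971
−0.40·log₂(0.40) = 0.5288
−0.34·log₂(0.34) = 0.5292
Sum ≈ 1.8221 → 1.822 bits.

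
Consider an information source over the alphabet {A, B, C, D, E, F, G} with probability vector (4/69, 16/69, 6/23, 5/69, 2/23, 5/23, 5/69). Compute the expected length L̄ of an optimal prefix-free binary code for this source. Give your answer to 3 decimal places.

Repeatedly combine the two least-probable nodes; the expected code length is the sum of the merged weights.
merge 4/69 + 5/69 → 3/23
merge 5/69 + 2/23 → 11/69
merge 3/23 + 11/69 → 20/69
merge 5/23 + 16/69 → 31/69
merge 6/23 + 20/69 → 38/69
merge 31/69 + 38/69 → 1
L = 3/23 + 11/69 + 20/69 + 31/69 + 38/69 + 1 = 178/69 ≈ 2.580 bits/symbol.

2.580 bits/symbol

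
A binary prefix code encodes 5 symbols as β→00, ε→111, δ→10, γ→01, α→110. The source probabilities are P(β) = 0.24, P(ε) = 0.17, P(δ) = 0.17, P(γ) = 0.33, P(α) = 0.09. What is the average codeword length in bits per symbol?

2.26 bits/symbol

L̄ = Σ pᵢ·ℓᵢ = 0.24·2 + 0.17·3 + 0.17·2 + 0.33·2 + 0.09·3 = 2.26 bits/symbol.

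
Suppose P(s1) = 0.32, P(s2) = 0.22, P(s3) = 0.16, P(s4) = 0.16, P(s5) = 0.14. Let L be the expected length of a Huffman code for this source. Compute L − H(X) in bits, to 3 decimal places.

Entropy H = −Σ p log₂ p ≈ 2.2498 bits.
Huffman merges: 7/50+4/25→3/10; 4/25+11/50→19/50; 3/10+8/25→31/50; 19/50+31/50→1. L = 23/10 ≈ 2.3000.
L − H = 2.3000 − 2.2498 = 0.050 bits.

0.050 bits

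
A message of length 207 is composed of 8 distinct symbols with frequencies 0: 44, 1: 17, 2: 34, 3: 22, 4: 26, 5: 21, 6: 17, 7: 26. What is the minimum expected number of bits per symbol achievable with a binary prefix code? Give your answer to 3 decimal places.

2.952 bits/symbol

Probabilities are the counts divided by 207.
Repeatedly combine the two least-probable nodes; the expected code length is the sum of the merged weights.
merge 17/207 + 17/207 → 34/207
merge 7/69 + 22/207 → 43/207
merge 26/207 + 26/207 → 52/207
merge 34/207 + 34/207 → 68/207
merge 43/207 + 44/207 → 29/69
merge 52/207 + 68/207 → 40/69
merge 29/69 + 40/69 → 1
L = 34/207 + 43/207 + 52/207 + 68/207 + 29/69 + 40/69 + 1 = 611/207 ≈ 2.952 bits/symbol.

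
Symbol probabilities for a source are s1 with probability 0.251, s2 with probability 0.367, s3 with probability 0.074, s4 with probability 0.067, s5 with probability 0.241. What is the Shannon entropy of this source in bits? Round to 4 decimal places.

H = −Σ pᵢ log₂ pᵢ.
−0.251·log₂(0.251) = 0.5006
−0.367·log₂(0.367) = 0.5307
−0.074·log₂(0.074) = 0.2780
−0.067·log₂(0.067) = 0.2613
−0.241·log₂(0.241) = 0.4947
Sum ≈ 2.0653 → 2.0653 bits.

2.0653 bits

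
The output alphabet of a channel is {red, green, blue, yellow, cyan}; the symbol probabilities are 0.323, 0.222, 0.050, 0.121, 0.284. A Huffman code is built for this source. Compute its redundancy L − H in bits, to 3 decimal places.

0.062 bits

Entropy H = −Σ p log₂ p ≈ 2.1092 bits.
Huffman merges: 1/20+121/1000→171/1000; 171/1000+111/500→393/1000; 71/250+323/1000→607/1000; 393/1000+607/1000→1. L = 2171/1000 ≈ 2.1710.
L − H = 2.1710 − 2.1092 = 0.062 bits.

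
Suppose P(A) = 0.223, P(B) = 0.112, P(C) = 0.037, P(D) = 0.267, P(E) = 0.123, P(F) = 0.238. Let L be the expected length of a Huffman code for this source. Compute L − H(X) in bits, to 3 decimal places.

Entropy H = −Σ p log₂ p ≈ 2.3859 bits.
Huffman merges: 37/1000+14/125→149/1000; 123/1000+149/1000→34/125; 223/1000+119/500→461/1000; 267/1000+34/125→539/1000; 461/1000+539/1000→1. L = 2421/1000 ≈ 2.4210.
L − H = 2.4210 − 2.3859 = 0.035 bits.

0.035 bits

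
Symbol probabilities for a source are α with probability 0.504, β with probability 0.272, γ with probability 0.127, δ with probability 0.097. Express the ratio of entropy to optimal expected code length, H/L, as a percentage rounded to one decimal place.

Entropy H = −Σ p log₂ p ≈ 1.7137 bits.
Huffman merges: 97/1000+127/1000→28/125; 28/125+34/125→62/125; 62/125+63/125→1. L = 43/25 ≈ 1.7200.
Efficiency = H/L = 1.7137/1.7200 = 99.6%.

99.6%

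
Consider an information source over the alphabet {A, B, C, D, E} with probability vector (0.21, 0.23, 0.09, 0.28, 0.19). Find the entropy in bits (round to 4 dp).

2.2426 bits

H = −Σ pᵢ log₂ pᵢ.
−0.21·log₂(0.21) = 0.4728
−0.23·log₂(0.23) = 0.4877
−0.09·log₂(0.09) = 0.3127
−0.28·log₂(0.28) = 0.5142
−0.19·log₂(0.19) = 0.4552
Sum ≈ 2.2426 → 2.2426 bits.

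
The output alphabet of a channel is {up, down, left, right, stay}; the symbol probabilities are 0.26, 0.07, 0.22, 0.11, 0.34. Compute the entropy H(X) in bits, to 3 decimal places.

H = −Σ pᵢ log₂ pᵢ.
−0.26·log₂(0.26) = 0.5053
−0.07·log₂(0.07) = 0.2686
−0.22·log₂(0.22) = 0.4806
−0.11·log₂(0.11) = 0.3503
−0.34·log₂(0.34) = 0.5292
Sum ≈ 2.1339 → 2.134 bits.

2.134 bits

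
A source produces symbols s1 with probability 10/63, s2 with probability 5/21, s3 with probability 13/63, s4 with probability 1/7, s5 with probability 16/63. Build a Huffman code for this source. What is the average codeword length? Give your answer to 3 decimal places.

Repeatedly combine the two least-probable nodes; the expected code length is the sum of the merged weights.
merge 1/7 + 10/63 → 19/63
merge 13/63 + 5/21 → 4/9
merge 16/63 + 19/63 → 5/9
merge 4/9 + 5/9 → 1
L = 19/63 + 4/9 + 5/9 + 1 = 145/63 ≈ 2.302 bits/symbol.

2.302 bits/symbol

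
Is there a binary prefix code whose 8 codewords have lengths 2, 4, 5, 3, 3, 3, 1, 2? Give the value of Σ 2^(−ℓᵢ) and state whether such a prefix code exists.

With common denominator 2^5 = 32: Σ 2^(−ℓᵢ) = 8/32 + 2/32 + 1/32 + 4/32 + 4/32 + 4/32 + 16/32 + 8/32 = 47/32 = 1.46875.
Kraft's inequality requires Σ ≤ 1; here Σ = 1.46875 > 1, so no such prefix code exists.

1.46875; no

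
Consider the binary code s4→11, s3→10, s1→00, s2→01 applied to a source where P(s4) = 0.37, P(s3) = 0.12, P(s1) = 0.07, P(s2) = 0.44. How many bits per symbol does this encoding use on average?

L̄ = Σ pᵢ·ℓᵢ = 0.37·2 + 0.12·2 + 0.07·2 + 0.44·2 = 2 bits/symbol.

2 bits/symbol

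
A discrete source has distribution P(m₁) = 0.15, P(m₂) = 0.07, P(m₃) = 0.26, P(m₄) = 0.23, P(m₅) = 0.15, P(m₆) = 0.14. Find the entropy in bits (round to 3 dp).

2.480 bits

H = −Σ pᵢ log₂ pᵢ.
−0.15·log₂(0.15) = 0.4105
−0.07·log₂(0.07) = 0.2686
−0.26·log₂(0.26) = 0.5053
−0.23·log₂(0.23) = 0.4877
−0.15·log₂(0.15) = 0.4105
−0.14·log₂(0.14) = 0.3971
Sum ≈ 2.4797 → 2.480 bits.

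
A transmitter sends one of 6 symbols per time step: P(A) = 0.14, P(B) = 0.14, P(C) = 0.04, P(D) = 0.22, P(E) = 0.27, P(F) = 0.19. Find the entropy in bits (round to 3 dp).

H = −Σ pᵢ log₂ pᵢ.
−0.14·log₂(0.14) = 0.3971
−0.14·log₂(0.14) = 0.3971
−0.04·log₂(0.04) = 0.1858
−0.22·log₂(0.22) = 0.4806
−0.27·log₂(0.27) = 0.5100
−0.19·log₂(0.19) = 0.4552
Sum ≈ 2.4258 → 2.426 bits.

2.426 bits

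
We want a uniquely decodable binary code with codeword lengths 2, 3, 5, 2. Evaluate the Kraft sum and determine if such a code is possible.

With common denominator 2^5 = 32: Σ 2^(−ℓᵢ) = 8/32 + 4/32 + 1/32 + 8/32 = 21/32 = 0.65625.
Kraft's inequality requires Σ ≤ 1; here Σ = 0.65625 ≤ 1, so such a prefix code exists.

0.65625; yes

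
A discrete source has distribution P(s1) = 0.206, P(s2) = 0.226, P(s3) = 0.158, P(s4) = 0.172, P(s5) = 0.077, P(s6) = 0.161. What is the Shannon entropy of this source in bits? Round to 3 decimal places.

H = −Σ pᵢ log₂ pᵢ.
−0.206·log₂(0.206) = 0.4695
−0.226·log₂(0.226) = 0.4849
−0.158·log₂(0.158) = 0.4206
−0.172·log₂(0.172) = 0.4368
−0.077·log₂(0.077) = 0.2848
−0.161·log₂(0.161) = 0.4242
Sum ≈ 2.5209 → 2.521 bits.

2.521 bits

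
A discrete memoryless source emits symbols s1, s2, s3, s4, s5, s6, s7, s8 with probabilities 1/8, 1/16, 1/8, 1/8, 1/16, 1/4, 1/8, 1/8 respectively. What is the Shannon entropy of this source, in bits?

2.875 bits

Each probability is a power of 1/2, so log₂(1/p) is an integer.
H = Σ p·log₂(1/p) = 1/8·3 + 1/16·4 + 1/8·3 + 1/8·3 + 1/16·4 + 1/4·2 + 1/8·3 + 1/8·3 = 2.875 bits.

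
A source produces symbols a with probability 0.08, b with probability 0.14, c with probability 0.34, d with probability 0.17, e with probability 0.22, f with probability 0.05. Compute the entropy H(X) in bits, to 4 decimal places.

H = −Σ pᵢ log₂ pᵢ.
−0.08·log₂(0.08) = 0.2915
−0.14·log₂(0.14) = 0.3971
−0.34·log₂(0.34) = 0.5292
−0.17·log₂(0.17) = 0.4346
−0.22·log₂(0.22) = 0.4806
−0.05·log₂(0.05) = 0.2161
Sum ≈ 2.3490 → 2.3490 bits.

2.3490 bits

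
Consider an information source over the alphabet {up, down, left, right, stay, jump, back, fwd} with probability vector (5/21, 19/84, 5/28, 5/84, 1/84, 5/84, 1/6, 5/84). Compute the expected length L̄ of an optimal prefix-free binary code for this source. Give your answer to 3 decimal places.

Repeatedly combine the two least-probable nodes; the expected code length is the sum of the merged weights.
merge 1/84 + 5/84 → 1/14
merge 5/84 + 5/84 → 5/42
merge 1/14 + 5/42 → 4/21
merge 1/6 + 5/28 → 29/84
merge 4/21 + 19/84 → 5/12
merge 5/21 + 29/84 → 7/12
merge 5/12 + 7/12 → 1
L = 1/14 + 5/42 + 4/21 + 29/84 + 5/12 + 7/12 + 1 = 229/84 ≈ 2.726 bits/symbol.

2.726 bits/symbol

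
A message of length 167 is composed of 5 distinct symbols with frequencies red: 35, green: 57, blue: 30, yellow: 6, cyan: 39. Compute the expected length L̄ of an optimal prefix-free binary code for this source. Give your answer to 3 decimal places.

2.216 bits/symbol

Probabilities are the counts divided by 167.
Repeatedly combine the two least-probable nodes; the expected code length is the sum of the merged weights.
merge 6/167 + 30/167 → 36/167
merge 35/167 + 36/167 → 71/167
merge 39/167 + 57/167 → 96/167
merge 71/167 + 96/167 → 1
L = 36/167 + 71/167 + 96/167 + 1 = 370/167 ≈ 2.216 bits/symbol.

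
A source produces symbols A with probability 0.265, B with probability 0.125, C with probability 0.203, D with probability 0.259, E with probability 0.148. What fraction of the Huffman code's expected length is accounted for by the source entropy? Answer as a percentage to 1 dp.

99.5%

Entropy H = −Σ p log₂ p ≈ 2.2624 bits.
Huffman merges: 1/8+37/250→273/1000; 203/1000+259/1000→231/500; 53/200+273/1000→269/500; 231/500+269/500→1. L = 2273/1000 ≈ 2.2730.
Efficiency = H/L = 2.2624/2.2730 = 99.5%.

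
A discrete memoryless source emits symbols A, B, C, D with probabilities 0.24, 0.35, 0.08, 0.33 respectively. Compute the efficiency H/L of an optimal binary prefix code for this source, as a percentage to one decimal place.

93.6%

Entropy H = −Σ p log₂ p ≈ 1.8436 bits.
Huffman merges: 2/25+6/25→8/25; 8/25+33/100→13/20; 7/20+13/20→1. L = 197/100 ≈ 1.9700.
Efficiency = H/L = 1.8436/1.9700 = 93.6%.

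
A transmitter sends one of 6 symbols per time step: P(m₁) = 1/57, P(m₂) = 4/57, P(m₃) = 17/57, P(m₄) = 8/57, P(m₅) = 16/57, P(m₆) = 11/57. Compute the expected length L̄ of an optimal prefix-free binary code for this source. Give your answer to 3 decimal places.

Repeatedly combine the two least-probable nodes; the expected code length is the sum of the merged weights.
merge 1/57 + 4/57 → 5/57
merge 5/57 + 8/57 → 13/57
merge 11/57 + 13/57 → 8/19
merge 16/57 + 17/57 → 11/19
merge 8/19 + 11/19 → 1
L = 5/57 + 13/57 + 8/19 + 11/19 + 1 = 44/19 ≈ 2.316 bits/symbol.

2.316 bits/symbol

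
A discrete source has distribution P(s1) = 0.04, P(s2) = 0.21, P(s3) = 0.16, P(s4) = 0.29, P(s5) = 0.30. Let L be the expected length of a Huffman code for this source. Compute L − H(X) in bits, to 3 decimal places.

0.079 bits

Entropy H = −Σ p log₂ p ≈ 2.1206 bits.
Huffman merges: 1/25+4/25→1/5; 1/5+21/100→41/100; 29/100+3/10→59/100; 41/100+59/100→1. L = 11/5 ≈ 2.2000.
L − H = 2.2000 − 2.1206 = 0.079 bits.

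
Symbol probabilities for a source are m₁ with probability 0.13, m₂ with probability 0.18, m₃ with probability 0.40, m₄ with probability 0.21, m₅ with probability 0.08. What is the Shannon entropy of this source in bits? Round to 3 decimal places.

H = −Σ pᵢ log₂ pᵢ.
−0.13·log₂(0.13) = 0.3826
−0.18·log₂(0.18) = 0.4453
−0.40·log₂(0.40) = 0.5288
−0.21·log₂(0.21) = 0.4728
−0.08·log₂(0.08) = 0.2915
Sum ≈ 2.1211 → 2.121 bits.

2.121 bits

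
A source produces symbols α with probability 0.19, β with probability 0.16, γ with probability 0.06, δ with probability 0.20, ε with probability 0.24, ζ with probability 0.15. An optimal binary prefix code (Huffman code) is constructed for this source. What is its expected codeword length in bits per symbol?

Repeatedly combine the two least-probable nodes; the expected code length is the sum of the merged weights.
merge 3/50 + 3/20 → 21/100
merge 4/25 + 19/100 → 7/20
merge 1/5 + 21/100 → 41/100
merge 6/25 + 7/20 → 59/100
merge 41/100 + 59/100 → 1
L = 21/100 + 7/20 + 41/100 + 59/100 + 1 = 64/25 = 2.56 bits/symbol.

2.56 bits/symbol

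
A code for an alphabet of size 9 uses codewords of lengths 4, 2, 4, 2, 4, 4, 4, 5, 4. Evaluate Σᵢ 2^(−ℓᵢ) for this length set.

0.90625

With common denominator 2^5 = 32: Σ 2^(−ℓᵢ) = 2/32 + 8/32 + 2/32 + 8/32 + 2/32 + 2/32 + 2/32 + 1/32 + 2/32 = 29/32 = 0.90625.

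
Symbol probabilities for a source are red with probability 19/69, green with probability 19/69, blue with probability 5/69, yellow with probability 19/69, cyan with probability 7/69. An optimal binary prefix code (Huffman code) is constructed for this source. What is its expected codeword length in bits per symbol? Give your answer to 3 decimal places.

Repeatedly combine the two least-probable nodes; the expected code length is the sum of the merged weights.
merge 5/69 + 7/69 → 4/23
merge 4/23 + 19/69 → 31/69
merge 19/69 + 19/69 → 38/69
merge 31/69 + 38/69 → 1
L = 4/23 + 31/69 + 38/69 + 1 = 50/23 ≈ 2.174 bits/symbol.

2.174 bits/symbol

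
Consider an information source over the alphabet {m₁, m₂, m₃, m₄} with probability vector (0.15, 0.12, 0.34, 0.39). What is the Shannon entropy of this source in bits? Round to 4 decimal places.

1.8366 bits

H = −Σ pᵢ log₂ pᵢ.
−0.15·log₂(0.15) = 0.4105
−0.12·log₂(0.12) = 0.3671
−0.34·log₂(0.34) = 0.5292
−0.39·log₂(0.39) = 0.5298
Sum ≈ 1.8366 → 1.8366 bits.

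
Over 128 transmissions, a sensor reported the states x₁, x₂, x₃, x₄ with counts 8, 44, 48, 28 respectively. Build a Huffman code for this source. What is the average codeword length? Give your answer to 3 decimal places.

Probabilities are the counts divided by 128.
Repeatedly combine the two least-probable nodes; the expected code length is the sum of the merged weights.
merge 1/16 + 7/32 → 9/32
merge 9/32 + 11/32 → 5/8
merge 3/8 + 5/8 → 1
L = 9/32 + 5/8 + 1 = 61/32 ≈ 1.906 bits/symbol.

1.906 bits/symbol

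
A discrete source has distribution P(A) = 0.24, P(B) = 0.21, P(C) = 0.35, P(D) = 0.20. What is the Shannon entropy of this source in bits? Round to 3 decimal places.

1.961 bits

H = −Σ pᵢ log₂ pᵢ.
−0.24·log₂(0.24) = 0.4941
−0.21·log₂(0.21) = 0.4728
−0.35·log₂(0.35) = 0.5301
−0.20·log₂(0.20) = 0.4644
Sum ≈ 1.9614 → 1.961 bits.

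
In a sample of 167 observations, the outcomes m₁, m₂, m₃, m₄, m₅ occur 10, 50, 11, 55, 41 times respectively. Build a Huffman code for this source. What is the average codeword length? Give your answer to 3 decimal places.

2.126 bits/symbol

Probabilities are the counts divided by 167.
Repeatedly combine the two least-probable nodes; the expected code length is the sum of the merged weights.
merge 10/167 + 11/167 → 21/167
merge 21/167 + 41/167 → 62/167
merge 50/167 + 55/167 → 105/167
merge 62/167 + 105/167 → 1
L = 21/167 + 62/167 + 105/167 + 1 = 355/167 ≈ 2.126 bits/symbol.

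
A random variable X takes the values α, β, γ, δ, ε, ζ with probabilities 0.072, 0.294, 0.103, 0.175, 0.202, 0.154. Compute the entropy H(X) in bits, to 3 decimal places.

H = −Σ pᵢ log₂ pᵢ.
−0.072·log₂(0.072) = 0.2733
−0.294·log₂(0.294) = 0.5192
−0.103·log₂(0.103) = 0.3378
−0.175·log₂(0.175) = 0.4401
−0.202·log₂(0.202) = 0.4661
−0.154·log₂(0.154) = 0.4156
Sum ≈ 2.4521 → 2.452 bits.

2.452 bits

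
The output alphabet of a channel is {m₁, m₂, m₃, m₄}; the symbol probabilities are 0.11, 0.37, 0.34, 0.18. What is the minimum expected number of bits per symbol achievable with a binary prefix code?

1.92 bits/symbol

Repeatedly combine the two least-probable nodes; the expected code length is the sum of the merged weights.
merge 11/100 + 9/50 → 29/100
merge 29/100 + 17/50 → 63/100
merge 37/100 + 63/100 → 1
L = 29/100 + 63/100 + 1 = 48/25 = 1.92 bits/symbol.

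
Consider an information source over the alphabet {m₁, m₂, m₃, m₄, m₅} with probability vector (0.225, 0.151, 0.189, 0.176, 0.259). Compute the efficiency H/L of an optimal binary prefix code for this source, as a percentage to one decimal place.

98.7%

Entropy H = −Σ p log₂ p ≈ 2.2962 bits.
Huffman merges: 151/1000+22/125→327/1000; 189/1000+9/40→207/500; 259/1000+327/1000→293/500; 207/500+293/500→1. L = 2327/1000 ≈ 2.3270.
Efficiency = H/L = 2.2962/2.3270 = 98.7%.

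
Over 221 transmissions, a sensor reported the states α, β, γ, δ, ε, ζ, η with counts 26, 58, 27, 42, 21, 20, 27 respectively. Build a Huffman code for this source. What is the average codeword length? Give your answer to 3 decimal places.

2.733 bits/symbol

Probabilities are the counts divided by 221.
Repeatedly combine the two least-probable nodes; the expected code length is the sum of the merged weights.
merge 20/221 + 21/221 → 41/221
merge 2/17 + 27/221 → 53/221
merge 27/221 + 41/221 → 4/13
merge 42/221 + 53/221 → 95/221
merge 58/221 + 4/13 → 126/221
merge 95/221 + 126/221 → 1
L = 41/221 + 53/221 + 4/13 + 95/221 + 126/221 + 1 = 604/221 ≈ 2.733 bits/symbol.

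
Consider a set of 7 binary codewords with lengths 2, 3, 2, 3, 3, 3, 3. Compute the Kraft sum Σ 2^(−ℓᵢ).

With common denominator 2^3 = 8: Σ 2^(−ℓᵢ) = 2/8 + 1/8 + 2/8 + 1/8 + 1/8 + 1/8 + 1/8 = 9/8 = 1.125.

1.125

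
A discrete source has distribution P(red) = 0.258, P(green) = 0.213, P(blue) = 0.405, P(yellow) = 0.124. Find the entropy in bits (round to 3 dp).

1.881 bits

H = −Σ pᵢ log₂ pᵢ.
−0.258·log₂(0.258) = 0.5043
−0.213·log₂(0.213) = 0.4752
−0.405·log₂(0.405) = 0.5281
−0.124·log₂(0.124) = 0.3734
Sum ≈ 1.8811 → 1.881 bits.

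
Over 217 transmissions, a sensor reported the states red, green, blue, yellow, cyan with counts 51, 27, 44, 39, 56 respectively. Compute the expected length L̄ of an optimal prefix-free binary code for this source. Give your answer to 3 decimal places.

Probabilities are the counts divided by 217.
Repeatedly combine the two least-probable nodes; the expected code length is the sum of the merged weights.
merge 27/217 + 39/217 → 66/217
merge 44/217 + 51/217 → 95/217
merge 8/31 + 66/217 → 122/217
merge 95/217 + 122/217 → 1
L = 66/217 + 95/217 + 122/217 + 1 = 500/217 ≈ 2.304 bits/symbol.

2.304 bits/symbol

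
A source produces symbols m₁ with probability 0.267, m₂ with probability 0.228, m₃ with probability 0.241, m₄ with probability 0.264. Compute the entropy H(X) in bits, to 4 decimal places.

1.9970 bits

H = −Σ pᵢ log₂ pᵢ.
−0.267·log₂(0.267) = 0.5087
−0.228·log₂(0.228) = 0.4863
−0.241·log₂(0.241) = 0.4947
−0.264·log₂(0.264) = 0.5072
Sum ≈ 1.9970 → 1.9970 bits.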